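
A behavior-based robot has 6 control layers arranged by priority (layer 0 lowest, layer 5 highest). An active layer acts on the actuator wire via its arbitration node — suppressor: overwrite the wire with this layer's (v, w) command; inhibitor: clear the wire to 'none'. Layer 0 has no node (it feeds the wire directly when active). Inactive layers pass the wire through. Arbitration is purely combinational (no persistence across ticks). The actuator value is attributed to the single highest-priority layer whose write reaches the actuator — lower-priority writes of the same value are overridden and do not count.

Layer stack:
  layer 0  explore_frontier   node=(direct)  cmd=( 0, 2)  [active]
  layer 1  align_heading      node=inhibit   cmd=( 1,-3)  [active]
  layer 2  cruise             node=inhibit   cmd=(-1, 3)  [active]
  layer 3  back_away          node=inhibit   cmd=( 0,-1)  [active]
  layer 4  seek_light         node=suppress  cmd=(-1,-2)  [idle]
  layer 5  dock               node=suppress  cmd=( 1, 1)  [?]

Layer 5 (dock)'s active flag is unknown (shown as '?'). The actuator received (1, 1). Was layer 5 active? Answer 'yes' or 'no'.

If layer 5 is active=yes:
  actuator would be (1, 1)
If layer 5 is active=no:
  actuator would be none
Observed (1, 1), so layer 5 was active.

yes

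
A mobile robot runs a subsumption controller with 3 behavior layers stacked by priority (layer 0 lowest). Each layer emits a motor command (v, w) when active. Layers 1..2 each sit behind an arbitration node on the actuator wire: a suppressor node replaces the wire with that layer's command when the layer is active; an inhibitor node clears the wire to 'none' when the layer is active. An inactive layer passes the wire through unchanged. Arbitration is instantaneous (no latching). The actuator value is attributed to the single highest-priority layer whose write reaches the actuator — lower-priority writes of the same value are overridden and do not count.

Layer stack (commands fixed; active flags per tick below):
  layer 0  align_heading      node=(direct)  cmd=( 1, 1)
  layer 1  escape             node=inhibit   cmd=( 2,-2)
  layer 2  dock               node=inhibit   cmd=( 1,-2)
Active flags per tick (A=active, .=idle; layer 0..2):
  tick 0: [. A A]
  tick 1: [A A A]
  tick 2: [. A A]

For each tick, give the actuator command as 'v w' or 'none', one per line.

none
none
none

tick 0:
  [0] align_heading off; wire := none
  [1] escape on (inhibit); wire := none
  [2] dock on (inhibit); wire := none
  output none
tick 1:
  [0] align_heading on; wire := (1, 1)
  [1] escape on (inhibit); wire := none
  [2] dock on (inhibit); wire := none
  output none
tick 2:
  [0] align_heading off; wire := none
  [1] escape on (inhibit); wire := none
  [2] dock on (inhibit); wire := none
  output none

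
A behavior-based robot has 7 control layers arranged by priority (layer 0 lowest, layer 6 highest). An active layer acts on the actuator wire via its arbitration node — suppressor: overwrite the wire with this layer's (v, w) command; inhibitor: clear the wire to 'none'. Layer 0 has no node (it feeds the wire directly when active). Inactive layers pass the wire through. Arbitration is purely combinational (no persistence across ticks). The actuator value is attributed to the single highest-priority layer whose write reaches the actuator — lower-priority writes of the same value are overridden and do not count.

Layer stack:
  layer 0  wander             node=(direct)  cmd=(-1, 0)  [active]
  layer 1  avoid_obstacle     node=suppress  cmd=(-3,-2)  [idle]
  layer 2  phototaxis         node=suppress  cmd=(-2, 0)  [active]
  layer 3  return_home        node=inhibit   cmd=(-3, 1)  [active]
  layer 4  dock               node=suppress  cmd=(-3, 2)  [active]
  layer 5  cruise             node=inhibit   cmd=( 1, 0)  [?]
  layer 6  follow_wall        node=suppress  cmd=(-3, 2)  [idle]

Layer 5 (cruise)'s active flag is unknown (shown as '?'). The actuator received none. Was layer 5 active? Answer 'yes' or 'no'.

yes

If layer 5 is active=yes:
  actuator would be none
If layer 5 is active=no:
  actuator would be (-3, 2)
Observed none, so layer 5 was active.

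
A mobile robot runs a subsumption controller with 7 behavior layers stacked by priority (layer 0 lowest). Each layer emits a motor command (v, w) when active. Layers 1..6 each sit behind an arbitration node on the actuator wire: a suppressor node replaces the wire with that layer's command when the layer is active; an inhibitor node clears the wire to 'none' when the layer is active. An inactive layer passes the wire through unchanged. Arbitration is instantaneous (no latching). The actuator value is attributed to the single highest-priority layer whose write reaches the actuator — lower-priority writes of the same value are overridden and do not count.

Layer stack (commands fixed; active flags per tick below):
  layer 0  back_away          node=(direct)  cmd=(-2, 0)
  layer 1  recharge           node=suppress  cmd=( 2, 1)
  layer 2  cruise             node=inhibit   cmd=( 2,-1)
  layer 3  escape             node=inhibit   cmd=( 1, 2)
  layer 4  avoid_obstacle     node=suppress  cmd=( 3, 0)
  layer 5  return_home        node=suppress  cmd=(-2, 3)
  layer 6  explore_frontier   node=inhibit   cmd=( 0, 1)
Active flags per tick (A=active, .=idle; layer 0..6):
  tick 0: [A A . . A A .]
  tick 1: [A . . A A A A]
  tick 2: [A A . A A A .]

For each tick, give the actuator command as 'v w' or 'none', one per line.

tick 0:
  layer 0 (back_away) active — direct: (-2, 0)
  layer 1 (recharge) active — suppresses: (2, 1)
  layer 2 (cruise) idle — unchanged: (2, 1)
  layer 3 (escape) idle — unchanged: (2, 1)
  layer 4 (avoid_obstacle) active — suppresses: (3, 0)
  layer 5 (return_home) active — suppresses: (-2, 3)
  layer 6 (explore_frontier) idle — unchanged: (-2, 3)
  → actuator (-2, 3)
tick 1:
  layer 0 (back_away) active — direct: (-2, 0)
  layer 1 (recharge) idle — unchanged: (-2, 0)
  layer 2 (cruise) idle — unchanged: (-2, 0)
  layer 3 (escape) active — inhibits: none
  layer 4 (avoid_obstacle) active — suppresses: (3, 0)
  layer 5 (return_home) active — suppresses: (-2, 3)
  layer 6 (explore_frontier) active — inhibits: none
  → actuator none
tick 2:
  layer 0 (back_away) active — direct: (-2, 0)
  layer 1 (recharge) active — suppresses: (2, 1)
  layer 2 (cruise) idle — unchanged: (2, 1)
  layer 3 (escape) active — inhibits: none
  layer 4 (avoid_obstacle) active — suppresses: (3, 0)
  layer 5 (return_home) active — suppresses: (-2, 3)
  layer 6 (explore_frontier) idle — unchanged: (-2, 3)
  → actuator (-2, 3)

-2 3
none
-2 3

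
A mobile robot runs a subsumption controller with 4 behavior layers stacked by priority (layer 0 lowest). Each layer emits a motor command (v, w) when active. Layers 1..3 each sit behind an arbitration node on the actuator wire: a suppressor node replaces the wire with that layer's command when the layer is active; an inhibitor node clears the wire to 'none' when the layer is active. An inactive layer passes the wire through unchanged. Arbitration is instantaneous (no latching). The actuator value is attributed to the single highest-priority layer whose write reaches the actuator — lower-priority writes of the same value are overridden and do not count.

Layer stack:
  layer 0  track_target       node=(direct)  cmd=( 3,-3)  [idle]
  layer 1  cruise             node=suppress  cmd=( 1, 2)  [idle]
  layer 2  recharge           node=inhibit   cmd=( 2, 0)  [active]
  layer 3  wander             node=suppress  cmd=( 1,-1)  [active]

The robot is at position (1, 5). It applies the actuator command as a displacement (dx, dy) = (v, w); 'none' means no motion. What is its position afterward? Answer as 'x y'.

2 4

layer 0 (track_target) idle — none
layer 1 (cruise) idle — unchanged: none
layer 2 (recharge) active — inhibits: none
layer 3 (wander) active — suppresses: (1, -1)
→ actuator (1, -1)
position: (1, 5) + (1, -1) = (2, 4)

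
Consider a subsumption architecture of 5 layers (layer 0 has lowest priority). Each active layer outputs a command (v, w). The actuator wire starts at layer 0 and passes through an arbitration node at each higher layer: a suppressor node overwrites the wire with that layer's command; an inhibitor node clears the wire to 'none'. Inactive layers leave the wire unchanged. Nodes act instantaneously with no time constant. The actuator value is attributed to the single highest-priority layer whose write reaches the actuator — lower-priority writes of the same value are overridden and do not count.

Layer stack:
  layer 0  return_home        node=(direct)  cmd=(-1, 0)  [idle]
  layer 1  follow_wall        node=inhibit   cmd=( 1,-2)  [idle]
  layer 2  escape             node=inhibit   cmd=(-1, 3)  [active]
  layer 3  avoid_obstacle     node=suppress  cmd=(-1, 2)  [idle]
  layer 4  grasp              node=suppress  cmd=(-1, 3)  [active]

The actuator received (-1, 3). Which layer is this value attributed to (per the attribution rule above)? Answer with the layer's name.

grasp

L0 return_home: idle → wire = none
L1 follow_wall: idle → wire stays none
L2 escape: active, inhibitor → wire = none
L3 avoid_obstacle: idle → wire stays none
L4 grasp: active, suppressor → wire = (-1, 3)
actuator = (-1, 3)
last writer: layer 4 = grasp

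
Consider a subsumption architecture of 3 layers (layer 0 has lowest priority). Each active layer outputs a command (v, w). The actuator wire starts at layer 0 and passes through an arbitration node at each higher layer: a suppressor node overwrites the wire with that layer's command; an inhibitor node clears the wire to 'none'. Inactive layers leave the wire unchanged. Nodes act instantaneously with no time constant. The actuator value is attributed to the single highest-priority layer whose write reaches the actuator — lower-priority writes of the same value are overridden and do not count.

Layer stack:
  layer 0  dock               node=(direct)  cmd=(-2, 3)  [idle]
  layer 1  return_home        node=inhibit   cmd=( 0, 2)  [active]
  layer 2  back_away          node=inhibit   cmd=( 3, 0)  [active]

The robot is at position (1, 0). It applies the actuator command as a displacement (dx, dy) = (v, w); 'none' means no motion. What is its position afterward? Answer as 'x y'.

1 0

layer 0 (dock) idle — none
layer 1 (return_home) active — inhibits: none
layer 2 (back_away) active — inhibits: none
→ actuator none
position: (1, 0) + none = (1, 0)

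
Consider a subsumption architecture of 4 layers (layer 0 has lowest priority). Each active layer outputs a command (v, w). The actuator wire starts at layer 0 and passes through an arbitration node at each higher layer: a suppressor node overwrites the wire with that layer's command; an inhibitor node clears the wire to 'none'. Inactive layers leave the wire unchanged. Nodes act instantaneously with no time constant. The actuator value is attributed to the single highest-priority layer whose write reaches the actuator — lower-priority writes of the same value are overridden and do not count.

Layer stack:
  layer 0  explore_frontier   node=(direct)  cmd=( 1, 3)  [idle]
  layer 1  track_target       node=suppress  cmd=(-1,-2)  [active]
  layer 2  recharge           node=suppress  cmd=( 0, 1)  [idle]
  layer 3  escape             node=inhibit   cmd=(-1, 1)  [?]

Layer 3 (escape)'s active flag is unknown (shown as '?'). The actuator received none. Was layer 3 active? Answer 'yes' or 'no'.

yes

If layer 3 is active=yes:
  actuator would be none
If layer 3 is active=no:
  actuator would be (-1, -2)
Observed none, so layer 3 was active.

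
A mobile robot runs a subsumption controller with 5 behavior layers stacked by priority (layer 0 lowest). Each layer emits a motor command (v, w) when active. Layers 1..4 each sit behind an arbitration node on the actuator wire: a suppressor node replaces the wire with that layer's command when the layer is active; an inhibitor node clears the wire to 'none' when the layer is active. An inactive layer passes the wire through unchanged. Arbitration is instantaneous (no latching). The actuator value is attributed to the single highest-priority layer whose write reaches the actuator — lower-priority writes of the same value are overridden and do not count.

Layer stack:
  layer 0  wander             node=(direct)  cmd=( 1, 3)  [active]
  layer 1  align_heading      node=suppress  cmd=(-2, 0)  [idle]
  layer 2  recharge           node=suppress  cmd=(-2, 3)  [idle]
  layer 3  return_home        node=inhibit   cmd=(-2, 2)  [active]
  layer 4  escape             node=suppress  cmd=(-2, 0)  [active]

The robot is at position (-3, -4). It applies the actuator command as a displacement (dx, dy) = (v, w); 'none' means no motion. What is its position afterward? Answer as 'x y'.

[0] wander on; wire := (1, 3)
[1] align_heading off; pass (1, 3)
[2] recharge off; pass (1, 3)
[3] return_home on (inhibit); wire := none
[4] escape on (suppress); wire := (-2, 0)
output (-2, 0)
position: (-3, -4) + (-2, 0) = (-5, -4)

-5 -4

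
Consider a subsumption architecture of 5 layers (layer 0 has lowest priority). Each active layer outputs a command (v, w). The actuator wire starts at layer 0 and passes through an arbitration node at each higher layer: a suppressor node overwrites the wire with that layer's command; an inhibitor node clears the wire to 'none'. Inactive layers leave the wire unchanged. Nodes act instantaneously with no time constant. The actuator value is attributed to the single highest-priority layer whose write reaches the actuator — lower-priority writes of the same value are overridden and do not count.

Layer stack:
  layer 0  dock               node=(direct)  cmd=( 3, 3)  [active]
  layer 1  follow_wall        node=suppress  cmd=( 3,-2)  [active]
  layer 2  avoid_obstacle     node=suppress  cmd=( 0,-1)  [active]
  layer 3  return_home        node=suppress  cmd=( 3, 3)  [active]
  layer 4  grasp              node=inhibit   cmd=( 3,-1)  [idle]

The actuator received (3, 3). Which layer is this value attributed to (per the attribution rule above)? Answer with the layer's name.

return_home

[0] dock on; wire := (3, 3)
[1] follow_wall on (suppress); wire := (3, -2)
[2] avoid_obstacle on (suppress); wire := (0, -1)
[3] return_home on (suppress); wire := (3, 3)
[4] grasp off; pass (3, 3)
output (3, 3)
last writer: layer 3 = return_home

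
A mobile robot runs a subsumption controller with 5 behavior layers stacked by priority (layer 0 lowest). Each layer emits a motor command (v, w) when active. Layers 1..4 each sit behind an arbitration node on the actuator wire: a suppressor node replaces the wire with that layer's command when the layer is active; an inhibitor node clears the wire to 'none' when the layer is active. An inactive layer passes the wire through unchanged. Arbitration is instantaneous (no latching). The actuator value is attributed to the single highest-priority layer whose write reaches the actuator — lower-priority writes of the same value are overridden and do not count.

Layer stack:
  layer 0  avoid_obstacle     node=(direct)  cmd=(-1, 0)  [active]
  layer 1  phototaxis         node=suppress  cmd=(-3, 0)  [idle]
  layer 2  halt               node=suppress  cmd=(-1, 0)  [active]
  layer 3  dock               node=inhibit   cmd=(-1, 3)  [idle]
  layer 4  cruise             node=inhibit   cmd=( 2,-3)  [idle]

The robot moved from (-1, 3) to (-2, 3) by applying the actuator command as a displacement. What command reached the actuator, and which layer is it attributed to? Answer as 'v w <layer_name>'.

-1 0 halt

displacement = (-2, 3) − (-1, 3) = (-1, 0)
[0] avoid_obstacle on; wire := (-1, 0)
[1] phototaxis off; pass (-1, 0)
[2] halt on (suppress); wire := (-1, 0)
[3] dock off; pass (-1, 0)
[4] cruise off; pass (-1, 0)
output (-1, 0) — from layer 2 (halt)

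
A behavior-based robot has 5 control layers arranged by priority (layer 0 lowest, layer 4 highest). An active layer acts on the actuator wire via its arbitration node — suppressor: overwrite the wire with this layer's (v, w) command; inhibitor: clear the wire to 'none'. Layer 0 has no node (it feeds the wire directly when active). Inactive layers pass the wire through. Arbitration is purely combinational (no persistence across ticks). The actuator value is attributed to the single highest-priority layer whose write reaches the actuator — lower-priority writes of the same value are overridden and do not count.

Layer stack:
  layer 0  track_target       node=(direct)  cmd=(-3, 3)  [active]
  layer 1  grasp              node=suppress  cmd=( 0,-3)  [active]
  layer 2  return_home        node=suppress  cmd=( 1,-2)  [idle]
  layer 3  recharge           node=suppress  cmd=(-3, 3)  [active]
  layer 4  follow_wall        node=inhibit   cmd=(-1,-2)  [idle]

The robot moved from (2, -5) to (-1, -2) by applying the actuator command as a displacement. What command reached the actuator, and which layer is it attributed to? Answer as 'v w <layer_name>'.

-3 3 recharge

displacement = (-1, -2) − (2, -5) = (-3, 3)
L0 track_target: active, feeds wire = (-3, 3)
L1 grasp: active, suppressor → wire = (0, -3)
L2 return_home: idle → wire stays (0, -3)
L3 recharge: active, suppressor → wire = (-3, 3)
L4 follow_wall: idle → wire stays (-3, 3)
actuator = (-3, 3) — from layer 3 (recharge)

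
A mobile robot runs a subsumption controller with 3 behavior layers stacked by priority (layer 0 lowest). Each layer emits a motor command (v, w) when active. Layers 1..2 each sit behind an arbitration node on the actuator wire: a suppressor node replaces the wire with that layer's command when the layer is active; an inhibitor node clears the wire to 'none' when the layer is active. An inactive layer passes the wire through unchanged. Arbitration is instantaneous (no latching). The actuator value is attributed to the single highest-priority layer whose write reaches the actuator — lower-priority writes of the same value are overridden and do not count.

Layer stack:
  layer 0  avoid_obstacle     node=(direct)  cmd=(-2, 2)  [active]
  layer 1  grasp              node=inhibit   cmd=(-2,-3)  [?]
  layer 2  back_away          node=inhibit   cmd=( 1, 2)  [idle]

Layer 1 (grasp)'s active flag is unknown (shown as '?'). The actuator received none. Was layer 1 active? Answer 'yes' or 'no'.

If layer 1 is active=yes:
  actuator would be none
If layer 1 is active=no:
  actuator would be (-2, 2)
Observed none, so layer 1 was active.

yes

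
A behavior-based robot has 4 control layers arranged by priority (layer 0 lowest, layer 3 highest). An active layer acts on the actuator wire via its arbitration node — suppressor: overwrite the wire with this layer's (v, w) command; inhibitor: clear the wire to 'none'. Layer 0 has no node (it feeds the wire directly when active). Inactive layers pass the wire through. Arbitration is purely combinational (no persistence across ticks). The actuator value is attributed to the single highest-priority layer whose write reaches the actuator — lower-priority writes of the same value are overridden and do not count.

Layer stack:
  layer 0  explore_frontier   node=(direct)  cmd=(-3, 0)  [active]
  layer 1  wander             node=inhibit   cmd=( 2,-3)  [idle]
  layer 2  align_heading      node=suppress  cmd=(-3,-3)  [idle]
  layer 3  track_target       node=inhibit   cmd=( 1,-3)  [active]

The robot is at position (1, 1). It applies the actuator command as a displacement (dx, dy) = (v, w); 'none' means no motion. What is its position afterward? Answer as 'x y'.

[0] explore_frontier on; wire := (-3, 0)
[1] wander off; pass (-3, 0)
[2] align_heading off; pass (-3, 0)
[3] track_target on (inhibit); wire := none
output none
position: (1, 1) + none = (1, 1)

1 1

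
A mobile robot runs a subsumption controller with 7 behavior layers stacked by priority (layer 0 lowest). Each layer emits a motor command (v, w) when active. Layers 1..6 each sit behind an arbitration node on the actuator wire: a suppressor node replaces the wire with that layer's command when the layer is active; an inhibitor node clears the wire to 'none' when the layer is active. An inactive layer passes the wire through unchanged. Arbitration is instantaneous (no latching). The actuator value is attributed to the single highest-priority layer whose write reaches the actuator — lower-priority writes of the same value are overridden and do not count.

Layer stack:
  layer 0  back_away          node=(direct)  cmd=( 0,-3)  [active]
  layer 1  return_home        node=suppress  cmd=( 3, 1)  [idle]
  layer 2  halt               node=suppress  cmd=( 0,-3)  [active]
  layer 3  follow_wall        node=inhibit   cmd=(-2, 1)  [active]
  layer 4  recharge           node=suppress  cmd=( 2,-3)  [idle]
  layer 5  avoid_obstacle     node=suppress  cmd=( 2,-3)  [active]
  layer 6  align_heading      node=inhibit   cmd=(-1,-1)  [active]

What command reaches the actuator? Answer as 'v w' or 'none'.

none

[0] back_away on; wire := (0, -3)
[1] return_home off; pass (0, -3)
[2] halt on (suppress); wire := (0, -3)
[3] follow_wall on (inhibit); wire := none
[4] recharge off; pass none
[5] avoid_obstacle on (suppress); wire := (2, -3)
[6] align_heading on (inhibit); wire := none
output none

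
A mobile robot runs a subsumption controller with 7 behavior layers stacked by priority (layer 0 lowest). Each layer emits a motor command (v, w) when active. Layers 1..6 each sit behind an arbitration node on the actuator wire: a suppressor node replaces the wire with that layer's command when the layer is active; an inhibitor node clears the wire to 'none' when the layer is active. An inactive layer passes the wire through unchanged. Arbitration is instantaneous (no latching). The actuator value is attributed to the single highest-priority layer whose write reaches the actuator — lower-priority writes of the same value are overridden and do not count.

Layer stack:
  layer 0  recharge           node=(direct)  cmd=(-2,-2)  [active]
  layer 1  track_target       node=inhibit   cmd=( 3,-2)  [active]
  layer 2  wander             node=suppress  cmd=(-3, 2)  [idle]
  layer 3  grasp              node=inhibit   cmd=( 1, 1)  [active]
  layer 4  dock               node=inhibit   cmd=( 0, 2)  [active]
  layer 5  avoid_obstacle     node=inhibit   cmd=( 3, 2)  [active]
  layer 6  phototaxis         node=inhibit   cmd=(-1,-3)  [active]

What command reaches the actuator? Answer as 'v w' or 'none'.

layer 0 (recharge) active — direct: (-2, -2)
layer 1 (track_target) active — inhibits: none
layer 2 (wander) idle — unchanged: none
layer 3 (grasp) active — inhibits: none
layer 4 (dock) active — inhibits: none
layer 5 (avoid_obstacle) active — inhibits: none
layer 6 (phototaxis) active — inhibits: none
→ actuator none

none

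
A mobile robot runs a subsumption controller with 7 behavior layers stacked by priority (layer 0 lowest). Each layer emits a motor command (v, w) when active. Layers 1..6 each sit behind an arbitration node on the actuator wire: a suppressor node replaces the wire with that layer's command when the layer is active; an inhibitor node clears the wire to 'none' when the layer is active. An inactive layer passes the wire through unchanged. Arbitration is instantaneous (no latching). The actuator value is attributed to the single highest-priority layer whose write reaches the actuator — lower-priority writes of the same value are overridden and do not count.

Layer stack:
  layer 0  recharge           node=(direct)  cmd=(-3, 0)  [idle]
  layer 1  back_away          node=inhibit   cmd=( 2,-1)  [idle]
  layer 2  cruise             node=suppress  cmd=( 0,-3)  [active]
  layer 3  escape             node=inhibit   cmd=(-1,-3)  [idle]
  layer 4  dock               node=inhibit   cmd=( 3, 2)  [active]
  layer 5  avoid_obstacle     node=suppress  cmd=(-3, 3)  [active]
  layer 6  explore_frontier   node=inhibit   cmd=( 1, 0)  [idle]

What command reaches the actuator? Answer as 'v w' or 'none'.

-3 3

[0] recharge off; wire := none
[1] back_away off; pass none
[2] cruise on (suppress); wire := (0, -3)
[3] escape off; pass (0, -3)
[4] dock on (inhibit); wire := none
[5] avoid_obstacle on (suppress); wire := (-3, 3)
[6] explore_frontier off; pass (-3, 3)
output (-3, 3)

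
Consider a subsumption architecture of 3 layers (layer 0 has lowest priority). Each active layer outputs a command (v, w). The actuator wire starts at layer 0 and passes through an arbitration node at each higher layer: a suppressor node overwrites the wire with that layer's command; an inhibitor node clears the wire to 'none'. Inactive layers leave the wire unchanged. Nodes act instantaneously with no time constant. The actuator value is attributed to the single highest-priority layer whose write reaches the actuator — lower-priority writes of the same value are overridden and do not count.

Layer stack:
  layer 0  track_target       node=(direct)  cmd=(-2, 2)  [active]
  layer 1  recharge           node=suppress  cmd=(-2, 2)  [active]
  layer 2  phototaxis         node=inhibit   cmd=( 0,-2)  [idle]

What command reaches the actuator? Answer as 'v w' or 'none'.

-2 2

[0] track_target on; wire := (-2, 2)
[1] recharge on (suppress); wire := (-2, 2)
[2] phototaxis off; pass (-2, 2)
output (-2, 2)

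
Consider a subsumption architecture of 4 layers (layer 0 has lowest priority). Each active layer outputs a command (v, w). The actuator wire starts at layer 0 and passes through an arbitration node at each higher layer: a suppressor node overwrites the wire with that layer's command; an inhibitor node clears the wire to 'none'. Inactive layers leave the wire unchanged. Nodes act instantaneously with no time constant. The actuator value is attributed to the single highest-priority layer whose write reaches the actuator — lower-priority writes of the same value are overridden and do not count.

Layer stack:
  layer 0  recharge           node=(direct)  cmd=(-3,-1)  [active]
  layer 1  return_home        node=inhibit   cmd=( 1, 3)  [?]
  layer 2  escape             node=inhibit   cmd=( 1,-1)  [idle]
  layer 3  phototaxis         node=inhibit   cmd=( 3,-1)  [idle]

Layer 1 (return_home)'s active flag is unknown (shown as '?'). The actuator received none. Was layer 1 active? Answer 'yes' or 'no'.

If layer 1 is active=yes:
  actuator would be none
If layer 1 is active=no:
  actuator would be (-3, -1)
Observed none, so layer 1 was active.

yes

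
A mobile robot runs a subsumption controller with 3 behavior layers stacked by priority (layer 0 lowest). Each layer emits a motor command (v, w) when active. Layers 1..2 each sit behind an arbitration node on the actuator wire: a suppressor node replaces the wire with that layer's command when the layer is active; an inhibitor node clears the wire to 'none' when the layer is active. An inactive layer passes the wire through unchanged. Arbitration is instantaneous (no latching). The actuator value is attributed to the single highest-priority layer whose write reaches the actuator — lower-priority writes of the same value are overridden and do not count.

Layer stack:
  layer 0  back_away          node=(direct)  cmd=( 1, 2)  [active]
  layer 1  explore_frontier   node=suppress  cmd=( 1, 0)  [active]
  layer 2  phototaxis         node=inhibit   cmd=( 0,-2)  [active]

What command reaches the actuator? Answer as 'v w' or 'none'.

L0 back_away: active, feeds wire = (1, 2)
L1 explore_frontier: active, suppressor → wire = (1, 0)
L2 phototaxis: active, inhibitor → wire = none
actuator = none

none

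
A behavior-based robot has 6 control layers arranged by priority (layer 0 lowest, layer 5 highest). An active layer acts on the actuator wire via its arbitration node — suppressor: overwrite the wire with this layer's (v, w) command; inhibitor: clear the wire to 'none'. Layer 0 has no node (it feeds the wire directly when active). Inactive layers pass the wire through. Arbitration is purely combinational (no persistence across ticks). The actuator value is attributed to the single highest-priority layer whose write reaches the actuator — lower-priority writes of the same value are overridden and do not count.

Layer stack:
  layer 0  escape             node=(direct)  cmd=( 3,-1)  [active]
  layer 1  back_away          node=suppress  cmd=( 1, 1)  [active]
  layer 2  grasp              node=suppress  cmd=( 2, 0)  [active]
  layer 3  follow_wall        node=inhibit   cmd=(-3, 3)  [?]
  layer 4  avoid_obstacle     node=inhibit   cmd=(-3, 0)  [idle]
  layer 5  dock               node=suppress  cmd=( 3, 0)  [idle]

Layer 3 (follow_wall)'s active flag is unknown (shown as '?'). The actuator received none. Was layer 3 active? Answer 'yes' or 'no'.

yes

If layer 3 is active=yes:
  actuator would be none
If layer 3 is active=no:
  actuator would be (2, 0)
Observed none, so layer 3 was active.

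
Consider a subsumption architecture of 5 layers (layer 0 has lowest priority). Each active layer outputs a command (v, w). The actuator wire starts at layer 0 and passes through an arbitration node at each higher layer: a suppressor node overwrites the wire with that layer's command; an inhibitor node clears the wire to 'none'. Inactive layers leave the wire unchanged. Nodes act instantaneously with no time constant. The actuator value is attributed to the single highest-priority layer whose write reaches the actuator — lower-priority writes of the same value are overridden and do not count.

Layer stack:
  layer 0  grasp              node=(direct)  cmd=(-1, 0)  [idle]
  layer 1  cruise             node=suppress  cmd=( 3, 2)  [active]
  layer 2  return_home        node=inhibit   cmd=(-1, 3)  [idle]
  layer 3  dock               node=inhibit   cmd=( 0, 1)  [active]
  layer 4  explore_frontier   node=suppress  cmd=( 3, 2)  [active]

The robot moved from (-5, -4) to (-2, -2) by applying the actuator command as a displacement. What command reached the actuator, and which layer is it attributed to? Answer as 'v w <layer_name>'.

3 2 explore_frontier

displacement = (-2, -2) − (-5, -4) = (3, 2)
[0] grasp off; wire := none
[1] cruise on (suppress); wire := (3, 2)
[2] return_home off; pass (3, 2)
[3] dock on (inhibit); wire := none
[4] explore_frontier on (suppress); wire := (3, 2)
output (3, 2) — from layer 4 (explore_frontier)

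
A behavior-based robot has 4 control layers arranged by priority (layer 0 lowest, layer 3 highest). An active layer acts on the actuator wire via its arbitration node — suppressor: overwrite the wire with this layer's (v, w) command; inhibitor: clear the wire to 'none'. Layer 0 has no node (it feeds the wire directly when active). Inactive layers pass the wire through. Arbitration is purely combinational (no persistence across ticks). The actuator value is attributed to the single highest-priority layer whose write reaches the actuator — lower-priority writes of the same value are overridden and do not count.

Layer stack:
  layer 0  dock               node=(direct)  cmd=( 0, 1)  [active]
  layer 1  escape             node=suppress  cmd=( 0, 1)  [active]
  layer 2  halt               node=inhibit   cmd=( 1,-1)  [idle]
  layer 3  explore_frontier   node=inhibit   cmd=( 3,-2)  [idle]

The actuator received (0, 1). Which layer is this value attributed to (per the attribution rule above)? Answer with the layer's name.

escape

[0] dock on; wire := (0, 1)
[1] escape on (suppress); wire := (0, 1)
[2] halt off; pass (0, 1)
[3] explore_frontier off; pass (0, 1)
output (0, 1)
last writer: layer 1 = escape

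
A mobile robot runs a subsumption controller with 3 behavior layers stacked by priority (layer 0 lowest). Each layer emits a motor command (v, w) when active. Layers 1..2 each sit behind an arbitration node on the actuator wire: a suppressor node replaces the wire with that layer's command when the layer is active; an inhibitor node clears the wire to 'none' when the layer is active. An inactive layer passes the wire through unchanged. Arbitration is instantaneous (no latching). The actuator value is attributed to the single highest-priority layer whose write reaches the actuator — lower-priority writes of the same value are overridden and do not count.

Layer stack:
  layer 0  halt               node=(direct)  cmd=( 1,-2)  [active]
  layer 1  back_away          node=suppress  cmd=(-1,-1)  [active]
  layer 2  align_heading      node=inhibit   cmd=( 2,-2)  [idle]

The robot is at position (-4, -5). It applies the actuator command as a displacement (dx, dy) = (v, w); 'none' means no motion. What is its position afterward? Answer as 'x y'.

layer 0 (halt) active — direct: (1, -2)
layer 1 (back_away) active — suppresses: (-1, -1)
layer 2 (align_heading) idle — unchanged: (-1, -1)
→ actuator (-1, -1)
position: (-4, -5) + (-1, -1) = (-5, -6)

-5 -6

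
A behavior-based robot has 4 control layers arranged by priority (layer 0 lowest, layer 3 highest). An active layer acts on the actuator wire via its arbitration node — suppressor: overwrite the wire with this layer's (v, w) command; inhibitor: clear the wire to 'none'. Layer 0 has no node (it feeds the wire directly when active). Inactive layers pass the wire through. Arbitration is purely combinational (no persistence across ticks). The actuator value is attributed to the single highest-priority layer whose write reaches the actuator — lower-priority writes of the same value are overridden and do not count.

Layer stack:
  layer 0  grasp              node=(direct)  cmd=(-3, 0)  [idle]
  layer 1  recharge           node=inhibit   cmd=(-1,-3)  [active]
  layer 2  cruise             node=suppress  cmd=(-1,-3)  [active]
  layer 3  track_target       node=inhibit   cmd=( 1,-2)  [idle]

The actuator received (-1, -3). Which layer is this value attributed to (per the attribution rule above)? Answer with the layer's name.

layer 0 (grasp) idle — none
layer 1 (recharge) active — inhibits: none
layer 2 (cruise) active — suppresses: (-1, -3)
layer 3 (track_target) idle — unchanged: (-1, -3)
→ actuator (-1, -3)
last writer: layer 2 = cruise

cruise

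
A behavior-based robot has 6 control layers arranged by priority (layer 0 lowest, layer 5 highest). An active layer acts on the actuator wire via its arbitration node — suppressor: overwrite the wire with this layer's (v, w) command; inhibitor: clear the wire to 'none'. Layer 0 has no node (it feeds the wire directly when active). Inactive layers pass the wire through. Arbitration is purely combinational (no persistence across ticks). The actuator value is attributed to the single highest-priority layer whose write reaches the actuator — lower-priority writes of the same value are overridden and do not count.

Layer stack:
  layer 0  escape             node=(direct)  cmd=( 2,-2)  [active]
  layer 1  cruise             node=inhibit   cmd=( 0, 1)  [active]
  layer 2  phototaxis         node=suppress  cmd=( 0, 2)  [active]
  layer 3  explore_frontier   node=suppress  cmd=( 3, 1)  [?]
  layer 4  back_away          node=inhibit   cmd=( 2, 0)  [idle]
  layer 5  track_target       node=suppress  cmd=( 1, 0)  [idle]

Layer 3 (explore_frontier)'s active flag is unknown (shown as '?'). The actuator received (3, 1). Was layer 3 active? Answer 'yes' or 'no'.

yes

If layer 3 is active=yes:
  actuator would be (3, 1)
If layer 3 is active=no:
  actuator would be (0, 2)
Observed (3, 1), so layer 3 was active.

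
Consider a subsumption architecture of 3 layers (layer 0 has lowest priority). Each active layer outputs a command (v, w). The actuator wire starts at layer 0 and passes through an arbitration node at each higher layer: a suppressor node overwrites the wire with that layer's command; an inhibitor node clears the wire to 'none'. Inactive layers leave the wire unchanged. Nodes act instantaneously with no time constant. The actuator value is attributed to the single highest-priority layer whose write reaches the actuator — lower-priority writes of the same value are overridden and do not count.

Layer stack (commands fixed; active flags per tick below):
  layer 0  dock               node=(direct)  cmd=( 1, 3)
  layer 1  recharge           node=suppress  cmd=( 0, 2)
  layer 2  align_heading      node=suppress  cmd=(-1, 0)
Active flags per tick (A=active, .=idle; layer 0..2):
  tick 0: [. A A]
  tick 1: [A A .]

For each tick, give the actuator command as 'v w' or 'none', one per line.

tick 0:
  layer 0 (dock) idle — none
  layer 1 (recharge) active — suppresses: (0, 2)
  layer 2 (align_heading) active — suppresses: (-1, 0)
  → actuator (-1, 0)
tick 1:
  layer 0 (dock) active — direct: (1, 3)
  layer 1 (recharge) active — suppresses: (0, 2)
  layer 2 (align_heading) idle — unchanged: (0, 2)
  → actuator (0, 2)

-1 0
0 2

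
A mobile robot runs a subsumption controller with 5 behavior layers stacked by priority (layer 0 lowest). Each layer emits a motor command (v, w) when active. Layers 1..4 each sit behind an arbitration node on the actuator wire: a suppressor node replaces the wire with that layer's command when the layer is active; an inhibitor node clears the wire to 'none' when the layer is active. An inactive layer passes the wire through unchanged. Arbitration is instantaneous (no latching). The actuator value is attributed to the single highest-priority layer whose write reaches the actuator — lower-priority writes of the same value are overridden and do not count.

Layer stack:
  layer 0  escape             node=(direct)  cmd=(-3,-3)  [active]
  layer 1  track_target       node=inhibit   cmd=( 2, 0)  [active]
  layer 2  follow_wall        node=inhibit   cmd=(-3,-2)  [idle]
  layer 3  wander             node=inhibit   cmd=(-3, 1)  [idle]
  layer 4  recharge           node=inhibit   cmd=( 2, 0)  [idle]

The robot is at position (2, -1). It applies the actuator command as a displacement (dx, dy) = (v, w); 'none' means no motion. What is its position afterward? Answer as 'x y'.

layer 0 (escape) active — direct: (-3, -3)
layer 1 (track_target) active — inhibits: none
layer 2 (follow_wall) idle — unchanged: none
layer 3 (wander) idle — unchanged: none
layer 4 (recharge) idle — unchanged: none
→ actuator none
position: (2, -1) + none = (2, -1)

2 -1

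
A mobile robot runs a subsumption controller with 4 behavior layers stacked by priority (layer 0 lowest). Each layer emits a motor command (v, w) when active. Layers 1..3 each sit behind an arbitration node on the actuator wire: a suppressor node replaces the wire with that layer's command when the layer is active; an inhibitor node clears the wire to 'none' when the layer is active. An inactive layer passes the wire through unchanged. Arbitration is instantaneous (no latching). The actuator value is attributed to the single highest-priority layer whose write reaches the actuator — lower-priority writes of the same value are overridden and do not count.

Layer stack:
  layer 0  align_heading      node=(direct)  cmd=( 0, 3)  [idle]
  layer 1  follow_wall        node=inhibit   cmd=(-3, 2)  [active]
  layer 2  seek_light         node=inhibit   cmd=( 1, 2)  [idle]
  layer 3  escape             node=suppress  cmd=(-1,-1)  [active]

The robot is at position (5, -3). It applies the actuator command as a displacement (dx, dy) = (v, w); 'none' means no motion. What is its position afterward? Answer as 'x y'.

layer 0 (align_heading) idle — none
layer 1 (follow_wall) active — inhibits: none
layer 2 (seek_light) idle — unchanged: none
layer 3 (escape) active — suppresses: (-1, -1)
→ actuator (-1, -1)
position: (5, -3) + (-1, -1) = (4, -4)

4 -4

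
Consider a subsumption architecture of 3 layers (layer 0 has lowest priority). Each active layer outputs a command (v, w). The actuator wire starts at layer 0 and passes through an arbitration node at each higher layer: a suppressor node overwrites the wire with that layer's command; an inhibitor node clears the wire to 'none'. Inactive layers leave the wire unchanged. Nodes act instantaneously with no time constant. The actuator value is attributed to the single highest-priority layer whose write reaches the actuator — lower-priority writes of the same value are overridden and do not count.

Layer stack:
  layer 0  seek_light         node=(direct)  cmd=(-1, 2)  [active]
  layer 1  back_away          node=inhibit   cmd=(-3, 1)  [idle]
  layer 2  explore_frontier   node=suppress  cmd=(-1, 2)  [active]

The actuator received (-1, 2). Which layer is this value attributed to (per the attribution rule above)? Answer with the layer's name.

explore_frontier

[0] seek_light on; wire := (-1, 2)
[1] back_away off; pass (-1, 2)
[2] explore_frontier on (suppress); wire := (-1, 2)
output (-1, 2)
last writer: layer 2 = explore_frontier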